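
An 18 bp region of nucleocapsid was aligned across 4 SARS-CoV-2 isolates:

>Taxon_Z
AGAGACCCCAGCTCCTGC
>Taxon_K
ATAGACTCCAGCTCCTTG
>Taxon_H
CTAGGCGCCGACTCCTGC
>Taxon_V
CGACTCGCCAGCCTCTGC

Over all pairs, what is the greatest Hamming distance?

9

Pairwise Hamming distances:
  Taxon_Z vs Taxon_K: 4
  Taxon_Z vs Taxon_H: 6
  Taxon_Z vs Taxon_V: 6
  Taxon_K vs Taxon_H: 7
  Taxon_K vs Taxon_V: 9
  Taxon_H vs Taxon_V: 7
The largest is 9, between Taxon_K and Taxon_V.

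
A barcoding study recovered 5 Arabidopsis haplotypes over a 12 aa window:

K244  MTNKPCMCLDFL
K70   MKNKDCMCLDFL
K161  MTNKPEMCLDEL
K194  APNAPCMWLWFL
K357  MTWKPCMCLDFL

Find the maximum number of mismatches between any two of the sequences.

Pairwise Hamming distances:
  K244 vs K70: 2
  K244 vs K161: 2
  K244 vs K194: 5
  K244 vs K357: 1
  K70 vs K161: 4
  K70 vs K194: 6
  K70 vs K357: 3
  K161 vs K194: 7
  K161 vs K357: 3
  K194 vs K357: 6
The largest is 7, between K161 and K194.

7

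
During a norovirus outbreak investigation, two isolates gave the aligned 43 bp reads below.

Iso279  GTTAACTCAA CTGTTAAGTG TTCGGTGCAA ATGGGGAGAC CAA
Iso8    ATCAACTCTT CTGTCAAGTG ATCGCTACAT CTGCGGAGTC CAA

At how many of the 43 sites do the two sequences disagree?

12

Differing sites — 1:G/A; 3:T/C; 9:A/T; 10:A/T; 15:T/C; 21:T/A; 25:G/C; 27:G/A; 30:A/T; 31:A/C; 34:G/C; 39:A/T.
That gives 12 mismatches out of 43 aligned sites, so the Hamming distance is 12.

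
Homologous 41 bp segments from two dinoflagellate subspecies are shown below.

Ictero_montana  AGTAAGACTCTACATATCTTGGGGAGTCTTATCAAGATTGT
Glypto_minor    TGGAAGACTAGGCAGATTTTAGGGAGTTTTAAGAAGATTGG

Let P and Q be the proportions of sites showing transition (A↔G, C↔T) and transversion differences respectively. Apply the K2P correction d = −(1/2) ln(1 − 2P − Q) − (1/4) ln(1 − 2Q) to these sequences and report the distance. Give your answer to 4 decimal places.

0.3710

The sequences differ at positions 1 (A/T, transversion), 3 (T/G, transversion), 10 (C/A, transversion), 11 (T/G, transversion), 12 (A/G, transition), 15 (T/G, transversion), 18 (C/T, transition), 21 (G/A, transition), 28 (C/T, transition), 32 (T/A, transversion), 33 (C/G, transversion), 41 (T/G, transversion).
Of the 12 differences, 4 transitions and 8 transversions over 41 sites: P = 4/41 = 0.097561, Q = 8/41 = 0.195122.
d = −0.5·ln(0.609756) − 0.25·ln(0.609756) = −0.5·(-0.494696) − 0.25·(-0.494696) = 0.3710.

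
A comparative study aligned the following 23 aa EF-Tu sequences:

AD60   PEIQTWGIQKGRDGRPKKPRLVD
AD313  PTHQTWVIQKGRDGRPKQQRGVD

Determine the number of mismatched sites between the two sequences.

Differing sites — 2:E/T; 3:I/H; 7:G/V; 18:K/Q; 19:P/Q; 21:L/G.
That gives 6 mismatches out of 23 aligned sites, so the Hamming distance is 6.

6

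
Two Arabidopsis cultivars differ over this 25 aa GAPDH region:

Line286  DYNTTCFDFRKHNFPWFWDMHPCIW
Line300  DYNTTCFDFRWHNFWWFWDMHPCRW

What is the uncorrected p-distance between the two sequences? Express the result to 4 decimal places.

Mismatches occur at site 11 (K/W), site 15 (P/W), site 24 (I/R).
There are 3 differences over 25 sites, so p = 3/25 = 0.1200.

0.1200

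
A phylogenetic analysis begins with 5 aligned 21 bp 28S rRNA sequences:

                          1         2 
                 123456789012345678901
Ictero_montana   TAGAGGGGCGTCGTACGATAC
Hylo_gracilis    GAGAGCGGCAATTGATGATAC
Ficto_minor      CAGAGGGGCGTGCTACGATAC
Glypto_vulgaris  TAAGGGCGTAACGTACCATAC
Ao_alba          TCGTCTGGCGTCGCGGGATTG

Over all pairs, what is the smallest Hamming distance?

3

Pairwise Hamming distances:
  Ictero_montana vs Hylo_gracilis: 8
  Ictero_montana vs Ficto_minor: 3
  Ictero_montana vs Glypto_vulgaris: 7
  Ictero_montana vs Ao_alba: 9
  Hylo_gracilis vs Ficto_minor: 8
  Hylo_gracilis vs Glypto_vulgaris: 11
  Hylo_gracilis vs Ao_alba: 14
  Ficto_minor vs Glypto_vulgaris: 10
  Ficto_minor vs Ao_alba: 12
  Glypto_vulgaris vs Ao_alba: 15
The smallest is 3, between Ictero_montana and Ficto_minor.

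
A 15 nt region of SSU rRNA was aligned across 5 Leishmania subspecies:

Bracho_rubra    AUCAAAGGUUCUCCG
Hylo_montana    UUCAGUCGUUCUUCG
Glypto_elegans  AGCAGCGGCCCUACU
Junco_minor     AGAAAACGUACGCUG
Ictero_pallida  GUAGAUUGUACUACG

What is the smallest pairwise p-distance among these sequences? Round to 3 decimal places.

0.333

Pairwise Hamming distances:
  Bracho_rubra vs Hylo_montana: 5
  Bracho_rubra vs Glypto_elegans: 7
  Bracho_rubra vs Junco_minor: 6
  Bracho_rubra vs Ictero_pallida: 7
  Hylo_montana vs Glypto_elegans: 8
  Hylo_montana vs Junco_minor: 9
  Hylo_montana vs Ictero_pallida: 7
  Glypto_elegans vs Junco_minor: 10
  Glypto_elegans vs Ictero_pallida: 10
  Junco_minor vs Ictero_pallida: 8
The smallest is 5 mismatches, between Bracho_rubra and Hylo_montana; p = 5/15 = 0.333.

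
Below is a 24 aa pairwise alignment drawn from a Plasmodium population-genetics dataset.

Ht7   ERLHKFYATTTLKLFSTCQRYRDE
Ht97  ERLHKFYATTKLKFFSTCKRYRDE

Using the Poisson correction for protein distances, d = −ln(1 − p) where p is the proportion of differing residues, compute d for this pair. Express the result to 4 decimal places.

Differing sites — 11:T/K; 14:L/F; 19:Q/K.
p = 3/24 = 0.125000.
d = −ln(1 − 0.125000) = −ln(0.875000) = 0.1335.

0.1335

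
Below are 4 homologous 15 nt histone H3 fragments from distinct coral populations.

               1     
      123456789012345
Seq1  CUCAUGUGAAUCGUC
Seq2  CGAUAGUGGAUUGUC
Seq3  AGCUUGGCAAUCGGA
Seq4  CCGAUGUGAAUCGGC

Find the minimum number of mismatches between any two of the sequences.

Pairwise Hamming distances:
  Seq1 vs Seq2: 6
  Seq1 vs Seq3: 7
  Seq1 vs Seq4: 3
  Seq2 vs Seq3: 9
  Seq2 vs Seq4: 7
  Seq3 vs Seq4: 7
The smallest is 3, between Seq1 and Seq4.

3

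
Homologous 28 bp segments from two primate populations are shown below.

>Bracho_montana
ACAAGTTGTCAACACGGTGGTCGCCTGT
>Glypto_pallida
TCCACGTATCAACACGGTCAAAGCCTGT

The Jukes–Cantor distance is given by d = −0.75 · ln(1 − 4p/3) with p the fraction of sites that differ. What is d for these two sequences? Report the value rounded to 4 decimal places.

0.4197

Differing sites — 1:A/T; 3:A/C; 5:G/C; 6:T/G; 8:G/A; 19:G/C; 20:G/A; 21:T/A; 22:C/A.
p = 9/28 = 0.321429.
d = −0.75 · ln(1 − (4/3)·0.321429) = −0.75 · ln(0.571428) = −0.75 · (-0.559617) = 0.4197.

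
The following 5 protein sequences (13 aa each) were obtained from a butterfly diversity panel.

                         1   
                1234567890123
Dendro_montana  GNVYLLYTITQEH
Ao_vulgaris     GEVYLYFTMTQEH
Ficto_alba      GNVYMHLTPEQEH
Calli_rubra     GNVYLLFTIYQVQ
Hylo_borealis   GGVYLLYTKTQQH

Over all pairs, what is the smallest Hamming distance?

3

Pairwise Hamming distances:
  Dendro_montana vs Ao_vulgaris: 4
  Dendro_montana vs Ficto_alba: 5
  Dendro_montana vs Calli_rubra: 4
  Dendro_montana vs Hylo_borealis: 3
  Ao_vulgaris vs Ficto_alba: 6
  Ao_vulgaris vs Calli_rubra: 6
  Ao_vulgaris vs Hylo_borealis: 5
  Ficto_alba vs Calli_rubra: 7
  Ficto_alba vs Hylo_borealis: 7
  Calli_rubra vs Hylo_borealis: 6
The smallest is 3, between Dendro_montana and Hylo_borealis.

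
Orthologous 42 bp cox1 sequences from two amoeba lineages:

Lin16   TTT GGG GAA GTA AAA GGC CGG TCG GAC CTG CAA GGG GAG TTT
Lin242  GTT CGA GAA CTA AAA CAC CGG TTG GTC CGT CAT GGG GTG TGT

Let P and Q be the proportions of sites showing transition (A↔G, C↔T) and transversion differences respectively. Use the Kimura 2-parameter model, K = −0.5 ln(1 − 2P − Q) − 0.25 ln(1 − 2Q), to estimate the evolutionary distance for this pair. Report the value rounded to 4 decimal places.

Differing sites — 1:T/G (Tv); 4:G/C (Tv); 6:G/A (Ti); 10:G/C (Tv); 16:G/C (Tv); 17:G/A (Ti); 23:C/T (Ti); 26:A/T (Tv); 29:T/G (Tv); 30:G/T (Tv); 33:A/T (Tv); 38:A/T (Tv); 41:T/G (Tv).
Of the 13 differences, 3 transitions and 10 transversions over 42 sites: P = 3/42 = 0.071429, Q = 10/42 = 0.238095.
d = −0.5·ln(0.619047) − 0.25·ln(0.523810) = −0.5·(-0.479574) − 0.25·(-0.646626) = 0.4014.

0.4014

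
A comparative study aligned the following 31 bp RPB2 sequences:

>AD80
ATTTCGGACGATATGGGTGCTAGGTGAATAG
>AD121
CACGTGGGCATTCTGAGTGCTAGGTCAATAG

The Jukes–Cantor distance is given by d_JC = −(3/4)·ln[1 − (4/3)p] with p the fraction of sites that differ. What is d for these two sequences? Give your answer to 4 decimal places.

Differing sites — 1:A/C; 2:T/A; 3:T/C; 4:T/G; 5:C/T; 8:A/G; 10:G/A; 11:A/T; 13:A/C; 16:G/A; 26:G/C.
p = 11/31 = 0.354839.
d = −0.75 · ln(1 − (4/3)·0.354839) = −0.75 · ln(0.526881) = −0.75 · (-0.640781) = 0.4806.

0.4806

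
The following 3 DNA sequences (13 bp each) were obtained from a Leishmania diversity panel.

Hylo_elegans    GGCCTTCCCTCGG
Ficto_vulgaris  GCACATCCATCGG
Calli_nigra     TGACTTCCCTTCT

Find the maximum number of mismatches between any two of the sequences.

7

Pairwise Hamming distances:
  Hylo_elegans vs Ficto_vulgaris: 4
  Hylo_elegans vs Calli_nigra: 5
  Ficto_vulgaris vs Calli_nigra: 7
The largest is 7, between Ficto_vulgaris and Calli_nigra.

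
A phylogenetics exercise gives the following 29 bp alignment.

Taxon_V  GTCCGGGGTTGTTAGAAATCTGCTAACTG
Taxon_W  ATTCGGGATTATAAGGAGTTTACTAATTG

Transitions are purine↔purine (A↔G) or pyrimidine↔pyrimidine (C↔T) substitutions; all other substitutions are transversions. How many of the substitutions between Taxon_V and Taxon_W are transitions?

Mismatches occur at site 1 (G→A, transition), site 3 (C→T, transition), site 8 (G→A, transition), site 11 (G→A, transition), site 13 (T→A, transversion), site 16 (A→G, transition), site 18 (A→G, transition), site 20 (C→T, transition), site 22 (G→A, transition), site 27 (C→T, transition).
Of the 10 differences, 9 transitions and 1 transversion, so the answer is 9.

9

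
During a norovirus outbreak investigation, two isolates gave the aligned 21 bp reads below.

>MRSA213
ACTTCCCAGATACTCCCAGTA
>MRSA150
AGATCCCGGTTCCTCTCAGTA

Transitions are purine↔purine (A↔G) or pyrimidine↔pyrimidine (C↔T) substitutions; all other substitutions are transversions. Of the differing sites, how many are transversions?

4

Differing sites — 2:C/G (Tv); 3:T/A (Tv); 8:A/G (Ti); 10:A/T (Tv); 12:A/C (Tv); 16:C/T (Ti).
Of the 6 differences, 2 transitions and 4 transversions, so the answer is 4.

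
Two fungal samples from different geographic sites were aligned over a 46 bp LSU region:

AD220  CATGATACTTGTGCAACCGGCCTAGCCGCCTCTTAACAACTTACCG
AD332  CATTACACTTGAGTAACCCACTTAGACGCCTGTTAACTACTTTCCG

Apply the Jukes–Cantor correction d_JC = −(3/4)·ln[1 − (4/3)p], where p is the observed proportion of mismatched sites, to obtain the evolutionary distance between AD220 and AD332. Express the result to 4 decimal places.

0.2880

Differing sites — 4:G/T; 6:T/C; 12:T/A; 14:C/T; 19:G/C; 20:G/A; 22:C/T; 26:C/A; 32:C/G; 38:A/T; 43:A/T.
p = 11/46 = 0.239130.
d = −0.75 · ln(1 − (4/3)·0.239130) = −0.75 · ln(0.681160) = −0.75 · (-0.383958) = 0.2880.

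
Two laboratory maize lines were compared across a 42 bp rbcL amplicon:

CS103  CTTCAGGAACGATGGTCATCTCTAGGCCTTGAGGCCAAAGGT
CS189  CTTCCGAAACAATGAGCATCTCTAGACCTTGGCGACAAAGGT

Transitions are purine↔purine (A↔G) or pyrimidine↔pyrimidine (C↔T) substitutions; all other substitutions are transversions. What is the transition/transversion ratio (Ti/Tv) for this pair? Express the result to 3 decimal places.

1.250

Differing sites — 5:A/C (Tv); 7:G/A (Ti); 11:G/A (Ti); 15:G/A (Ti); 16:T/G (Tv); 26:G/A (Ti); 32:A/G (Ti); 33:G/C (Tv); 35:C/A (Tv).
Of the 9 differences, 5 transitions and 4 transversions, so Ti/Tv = 5/4 = 1.250.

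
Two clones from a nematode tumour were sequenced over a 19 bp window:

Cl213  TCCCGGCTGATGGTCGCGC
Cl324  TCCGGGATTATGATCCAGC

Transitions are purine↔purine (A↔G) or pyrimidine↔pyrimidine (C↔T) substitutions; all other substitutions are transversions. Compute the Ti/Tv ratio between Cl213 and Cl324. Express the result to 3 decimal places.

0.200

The sequences differ at positions 4 (C/G, transversion), 7 (C/A, transversion), 9 (G/T, transversion), 13 (G/A, transition), 16 (G/C, transversion), 17 (C/A, transversion).
Of the 6 differences, 1 transition and 5 transversions, so Ti/Tv = 1/5 = 0.200.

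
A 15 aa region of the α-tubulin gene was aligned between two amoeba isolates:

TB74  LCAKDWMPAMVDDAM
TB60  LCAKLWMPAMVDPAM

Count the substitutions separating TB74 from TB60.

2

Mismatches occur at site 5 (D↔L), site 13 (D↔P).
That gives 2 mismatches out of 15 aligned sites, so the Hamming distance is 2.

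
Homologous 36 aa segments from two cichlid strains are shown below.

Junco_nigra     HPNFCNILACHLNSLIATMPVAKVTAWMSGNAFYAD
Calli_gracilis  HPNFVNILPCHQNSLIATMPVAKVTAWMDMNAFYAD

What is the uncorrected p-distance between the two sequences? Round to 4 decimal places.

0.1389

Differing sites — 5:C/V; 9:A/P; 12:L/Q; 29:S/D; 30:G/M.
There are 5 differences over 36 sites, so p = 5/36 = 0.1389.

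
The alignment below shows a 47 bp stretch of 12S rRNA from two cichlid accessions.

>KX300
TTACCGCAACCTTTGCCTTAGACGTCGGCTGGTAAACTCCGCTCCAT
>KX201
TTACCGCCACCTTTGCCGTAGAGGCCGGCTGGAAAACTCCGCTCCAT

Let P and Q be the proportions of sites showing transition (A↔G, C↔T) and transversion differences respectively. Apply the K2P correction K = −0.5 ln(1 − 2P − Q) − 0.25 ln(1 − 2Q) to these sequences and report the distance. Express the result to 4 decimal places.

0.1149

The sequences differ at positions 8 (A/C, transversion), 18 (T/G, transversion), 23 (C/G, transversion), 25 (T/C, transition), 33 (T/A, transversion).
Of the 5 differences, 1 transition and 4 transversions over 47 sites: P = 1/47 = 0.021277, Q = 4/47 = 0.085106.
d = −0.5·ln(0.872340) − 0.25·ln(0.829788) = −0.5·(-0.136576) − 0.25·(-0.186585) = 0.1149.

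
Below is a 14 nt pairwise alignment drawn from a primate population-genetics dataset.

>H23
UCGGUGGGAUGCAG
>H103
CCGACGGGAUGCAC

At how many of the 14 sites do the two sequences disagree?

Differing sites — 1:U/C; 4:G/A; 5:U/C; 14:G/C.
That gives 4 mismatches out of 14 aligned sites, so the Hamming distance is 4.

4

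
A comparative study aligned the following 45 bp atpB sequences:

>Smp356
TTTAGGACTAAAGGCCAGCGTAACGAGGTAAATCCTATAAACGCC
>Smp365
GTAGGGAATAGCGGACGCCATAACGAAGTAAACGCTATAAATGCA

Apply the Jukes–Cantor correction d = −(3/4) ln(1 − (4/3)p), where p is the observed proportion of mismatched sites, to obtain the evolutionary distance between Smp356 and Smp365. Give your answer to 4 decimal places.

The sequences differ at positions 1 (T/G), 3 (T/A), 4 (A/G), 8 (C/A), 11 (A/G), 12 (A/C), 15 (C/A), 17 (A/G), 18 (G/C), 20 (G/A), 27 (G/A), 33 (T/C), 34 (C/G), 42 (C/T), 45 (C/A).
p = 15/45 = 0.333333.
d = −0.75 · ln(1 − (4/3)·0.333333) = −0.75 · ln(0.555556) = −0.75 · (-0.587786) = 0.4408.

0.4408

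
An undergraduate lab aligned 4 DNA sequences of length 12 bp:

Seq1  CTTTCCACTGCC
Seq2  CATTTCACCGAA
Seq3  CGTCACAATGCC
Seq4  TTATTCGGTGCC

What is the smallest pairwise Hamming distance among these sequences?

Pairwise Hamming distances:
  Seq1 vs Seq2: 5
  Seq1 vs Seq3: 4
  Seq1 vs Seq4: 5
  Seq2 vs Seq3: 7
  Seq2 vs Seq4: 8
  Seq3 vs Seq4: 7
The smallest is 4, between Seq1 and Seq3.

4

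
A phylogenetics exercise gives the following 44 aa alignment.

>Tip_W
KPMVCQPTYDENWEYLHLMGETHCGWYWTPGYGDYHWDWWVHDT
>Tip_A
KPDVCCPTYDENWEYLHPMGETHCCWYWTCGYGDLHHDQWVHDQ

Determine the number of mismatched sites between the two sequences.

9

Differing sites — 3:M/D; 6:Q/C; 18:L/P; 25:G/C; 30:P/C; 35:Y/L; 37:W/H; 39:W/Q; 44:T/Q.
That gives 9 mismatches out of 44 aligned sites, so the Hamming distance is 9.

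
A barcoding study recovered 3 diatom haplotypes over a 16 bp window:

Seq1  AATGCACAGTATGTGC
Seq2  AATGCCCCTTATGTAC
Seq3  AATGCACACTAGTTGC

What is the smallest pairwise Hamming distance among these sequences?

Pairwise Hamming distances:
  Seq1 vs Seq2: 4
  Seq1 vs Seq3: 3
  Seq2 vs Seq3: 6
The smallest is 3, between Seq1 and Seq3.

3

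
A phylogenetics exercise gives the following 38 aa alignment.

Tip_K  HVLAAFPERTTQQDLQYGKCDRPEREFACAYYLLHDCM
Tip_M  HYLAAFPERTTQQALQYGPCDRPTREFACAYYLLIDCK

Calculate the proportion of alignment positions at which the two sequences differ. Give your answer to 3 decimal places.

0.158

The sequences differ at positions 2 (V/Y), 14 (D/A), 19 (K/P), 24 (E/T), 35 (H/I), 38 (M/K).
There are 6 differences over 38 sites, so p = 6/38 = 0.158.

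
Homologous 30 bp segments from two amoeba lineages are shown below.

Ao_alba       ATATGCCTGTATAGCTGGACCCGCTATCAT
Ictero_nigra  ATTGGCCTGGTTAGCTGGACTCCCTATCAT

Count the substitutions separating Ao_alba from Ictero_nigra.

Differing sites — 3:A/T; 4:T/G; 10:T/G; 11:A/T; 21:C/T; 23:G/C.
That gives 6 mismatches out of 30 aligned sites, so the Hamming distance is 6.

6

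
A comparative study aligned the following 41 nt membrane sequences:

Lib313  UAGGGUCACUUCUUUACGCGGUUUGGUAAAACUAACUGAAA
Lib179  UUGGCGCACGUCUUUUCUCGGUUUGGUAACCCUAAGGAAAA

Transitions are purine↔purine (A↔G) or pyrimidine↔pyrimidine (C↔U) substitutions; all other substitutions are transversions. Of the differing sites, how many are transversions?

Differing sites — 2:A/U (Tv); 5:G/C (Tv); 6:U/G (Tv); 10:U/G (Tv); 16:A/U (Tv); 18:G/U (Tv); 30:A/C (Tv); 31:A/C (Tv); 36:C/G (Tv); 37:U/G (Tv); 38:G/A (Ti).
Of the 11 differences, 1 transition and 10 transversions, so the answer is 10.

10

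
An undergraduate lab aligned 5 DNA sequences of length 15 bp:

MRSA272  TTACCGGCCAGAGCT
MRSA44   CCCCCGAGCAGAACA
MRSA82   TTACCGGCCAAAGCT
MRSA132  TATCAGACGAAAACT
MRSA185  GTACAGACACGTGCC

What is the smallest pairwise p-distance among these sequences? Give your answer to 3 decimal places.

0.067

Pairwise Hamming distances:
  MRSA272 vs MRSA44: 7
  MRSA272 vs MRSA82: 1
  MRSA272 vs MRSA132: 7
  MRSA272 vs MRSA185: 7
  MRSA44 vs MRSA82: 8
  MRSA44 vs MRSA132: 8
  MRSA44 vs MRSA185: 10
  MRSA82 vs MRSA132: 6
  MRSA82 vs MRSA185: 8
  MRSA132 vs MRSA185: 9
The smallest is 1 mismatch, between MRSA272 and MRSA82; p = 1/15 = 0.067.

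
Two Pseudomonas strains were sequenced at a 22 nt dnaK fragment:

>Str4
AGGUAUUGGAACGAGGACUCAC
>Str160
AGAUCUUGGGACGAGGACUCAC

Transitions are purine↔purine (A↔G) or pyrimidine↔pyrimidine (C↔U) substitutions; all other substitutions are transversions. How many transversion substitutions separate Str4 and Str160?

1

Differing sites — 3:G/A (Ti); 5:A/C (Tv); 10:A/G (Ti).
Of the 3 differences, 2 transitions and 1 transversion, so the answer is 1.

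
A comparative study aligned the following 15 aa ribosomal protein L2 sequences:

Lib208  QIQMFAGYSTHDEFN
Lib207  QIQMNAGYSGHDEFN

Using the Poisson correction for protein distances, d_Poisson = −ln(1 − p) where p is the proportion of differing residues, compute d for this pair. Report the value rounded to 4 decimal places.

0.1431

The sequences differ at positions 5 (F/N), 10 (T/G).
p = 2/15 = 0.133333.
d = −ln(1 − 0.133333) = −ln(0.866667) = 0.1431.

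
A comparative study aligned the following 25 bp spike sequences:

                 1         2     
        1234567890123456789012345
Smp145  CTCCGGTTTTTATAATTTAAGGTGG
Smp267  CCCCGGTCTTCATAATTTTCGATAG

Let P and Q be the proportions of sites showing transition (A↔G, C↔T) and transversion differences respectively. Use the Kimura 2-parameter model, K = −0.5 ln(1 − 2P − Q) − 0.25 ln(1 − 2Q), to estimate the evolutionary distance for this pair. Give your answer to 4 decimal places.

0.3706

Differing sites — 2:T/C (Ti); 8:T/C (Ti); 11:T/C (Ti); 19:A/T (Tv); 20:A/C (Tv); 22:G/A (Ti); 24:G/A (Ti).
Of the 7 differences, 5 transitions and 2 transversions over 25 sites: P = 5/25 = 0.200000, Q = 2/25 = 0.080000.
d = −0.5·ln(0.520000) − 0.25·ln(0.840000) = −0.5·(-0.653926) − 0.25·(-0.174353) = 0.3706.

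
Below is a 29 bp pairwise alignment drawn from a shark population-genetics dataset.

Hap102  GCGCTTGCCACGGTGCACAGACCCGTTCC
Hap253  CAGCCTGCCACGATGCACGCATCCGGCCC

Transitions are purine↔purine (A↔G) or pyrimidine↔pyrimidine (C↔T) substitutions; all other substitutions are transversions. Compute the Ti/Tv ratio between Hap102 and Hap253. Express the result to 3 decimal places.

1.250

Mismatches occur at site 1 (G↔C, transversion), site 2 (C↔A, transversion), site 5 (T↔C, transition), site 13 (G↔A, transition), site 19 (A↔G, transition), site 20 (G↔C, transversion), site 22 (C↔T, transition), site 26 (T↔G, transversion), site 27 (T↔C, transition).
Of the 9 differences, 5 transitions and 4 transversions, so Ti/Tv = 5/4 = 1.250.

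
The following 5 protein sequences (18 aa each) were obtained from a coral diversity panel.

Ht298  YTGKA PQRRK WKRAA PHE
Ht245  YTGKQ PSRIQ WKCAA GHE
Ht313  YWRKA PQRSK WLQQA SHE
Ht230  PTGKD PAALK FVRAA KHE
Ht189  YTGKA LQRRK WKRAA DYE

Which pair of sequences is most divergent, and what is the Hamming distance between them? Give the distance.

Pairwise Hamming distances:
  Ht298 vs Ht245: 6
  Ht298 vs Ht313: 7
  Ht298 vs Ht230: 8
  Ht298 vs Ht189: 3
  Ht245 vs Ht313: 10
  Ht245 vs Ht230: 10
  Ht245 vs Ht189: 8
  Ht313 vs Ht230: 12
  Ht313 vs Ht189: 9
  Ht230 vs Ht189: 10
The largest is 12, between Ht313 and Ht230.

12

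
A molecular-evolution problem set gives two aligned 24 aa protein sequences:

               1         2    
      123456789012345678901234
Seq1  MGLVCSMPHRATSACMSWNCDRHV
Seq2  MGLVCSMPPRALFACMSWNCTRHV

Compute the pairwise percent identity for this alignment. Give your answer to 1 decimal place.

The sequences differ at positions 9 (H/P), 12 (T/L), 13 (S/F), 21 (D/T).
20 of the 24 sites match, so the percent identity is 20/24 × 100 = 83.3%.

83.3%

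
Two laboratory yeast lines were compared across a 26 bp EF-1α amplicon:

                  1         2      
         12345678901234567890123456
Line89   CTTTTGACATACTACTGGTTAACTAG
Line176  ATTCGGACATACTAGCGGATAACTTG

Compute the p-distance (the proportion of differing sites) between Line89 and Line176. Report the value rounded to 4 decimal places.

Differing sites — 1:C/A; 4:T/C; 5:T/G; 15:C/G; 16:T/C; 19:T/A; 25:A/T.
There are 7 differences over 26 sites, so p = 7/26 = 0.2692.

0.2692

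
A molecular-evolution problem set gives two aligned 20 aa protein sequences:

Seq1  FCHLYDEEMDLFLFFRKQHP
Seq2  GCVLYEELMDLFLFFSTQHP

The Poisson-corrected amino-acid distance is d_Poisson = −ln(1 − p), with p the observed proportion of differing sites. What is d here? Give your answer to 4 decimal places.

0.3567

The sequences differ at positions 1 (F/G), 3 (H/V), 6 (D/E), 8 (E/L), 16 (R/S), 17 (K/T).
p = 6/20 = 0.300000.
d = −ln(1 − 0.300000) = −ln(0.700000) = 0.3567.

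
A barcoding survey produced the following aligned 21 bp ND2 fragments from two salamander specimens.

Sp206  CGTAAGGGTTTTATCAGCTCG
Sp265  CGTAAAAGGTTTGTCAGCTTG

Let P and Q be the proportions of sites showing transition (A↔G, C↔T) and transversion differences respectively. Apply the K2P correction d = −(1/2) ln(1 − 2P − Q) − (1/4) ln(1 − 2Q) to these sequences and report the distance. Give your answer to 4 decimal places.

The sequences differ at positions 6 (G/A, transition), 7 (G/A, transition), 9 (T/G, transversion), 13 (A/G, transition), 20 (C/T, transition).
Of the 5 differences, 4 transitions and 1 transversion over 21 sites: P = 4/21 = 0.190476, Q = 1/21 = 0.047619.
d = −0.5·ln(0.571429) − 0.25·ln(0.904762) = −0.5·(-0.559615) − 0.25·(-0.100083) = 0.3048.

0.3048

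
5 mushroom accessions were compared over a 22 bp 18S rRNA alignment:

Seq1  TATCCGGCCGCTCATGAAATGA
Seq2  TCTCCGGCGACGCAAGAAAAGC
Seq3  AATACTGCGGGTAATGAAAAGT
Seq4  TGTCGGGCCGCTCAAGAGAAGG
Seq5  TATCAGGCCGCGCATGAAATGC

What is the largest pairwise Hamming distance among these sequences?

11

Pairwise Hamming distances:
  Seq1 vs Seq2: 7
  Seq1 vs Seq3: 8
  Seq1 vs Seq4: 6
  Seq1 vs Seq5: 3
  Seq2 vs Seq3: 10
  Seq2 vs Seq4: 7
  Seq2 vs Seq5: 6
  Seq3 vs Seq4: 11
  Seq3 vs Seq5: 10
  Seq4 vs Seq5: 7
The largest is 11, between Seq3 and Seq4.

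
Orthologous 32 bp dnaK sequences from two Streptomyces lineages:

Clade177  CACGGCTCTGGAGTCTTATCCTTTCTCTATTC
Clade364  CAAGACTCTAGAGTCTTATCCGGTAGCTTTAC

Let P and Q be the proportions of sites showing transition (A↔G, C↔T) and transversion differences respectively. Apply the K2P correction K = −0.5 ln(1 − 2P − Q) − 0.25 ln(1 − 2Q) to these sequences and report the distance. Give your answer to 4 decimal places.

Mismatches occur at site 3 (C/A, transversion), site 5 (G/A, transition), site 10 (G/A, transition), site 22 (T/G, transversion), site 23 (T/G, transversion), site 25 (C/A, transversion), site 26 (T/G, transversion), site 29 (A/T, transversion), site 31 (T/A, transversion).
Of the 9 differences, 2 transitions and 7 transversions over 32 sites: P = 2/32 = 0.062500, Q = 7/32 = 0.218750.
d = −0.5·ln(0.656250) − 0.25·ln(0.562500) = −0.5·(-0.421213) − 0.25·(-0.575364) = 0.3544.

0.3544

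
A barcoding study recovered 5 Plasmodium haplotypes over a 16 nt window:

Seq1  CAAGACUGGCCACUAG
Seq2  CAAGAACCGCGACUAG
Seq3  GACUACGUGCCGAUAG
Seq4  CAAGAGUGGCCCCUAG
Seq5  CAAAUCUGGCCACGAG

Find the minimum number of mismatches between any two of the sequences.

2

Pairwise Hamming distances:
  Seq1 vs Seq2: 4
  Seq1 vs Seq3: 7
  Seq1 vs Seq4: 2
  Seq1 vs Seq5: 3
  Seq2 vs Seq3: 9
  Seq2 vs Seq4: 5
  Seq2 vs Seq5: 7
  Seq3 vs Seq4: 8
  Seq3 vs Seq5: 9
  Seq4 vs Seq5: 5
The smallest is 2, between Seq1 and Seq4.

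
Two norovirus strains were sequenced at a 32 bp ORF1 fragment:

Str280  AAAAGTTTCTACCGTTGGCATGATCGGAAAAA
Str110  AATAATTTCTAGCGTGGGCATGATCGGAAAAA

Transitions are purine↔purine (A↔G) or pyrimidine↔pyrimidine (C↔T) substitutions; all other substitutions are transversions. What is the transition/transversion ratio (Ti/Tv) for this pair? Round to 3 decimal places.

0.333

The sequences differ at positions 3 (A/T, transversion), 5 (G/A, transition), 12 (C/G, transversion), 16 (T/G, transversion).
Of the 4 differences, 1 transition and 3 transversions, so Ti/Tv = 1/3 = 0.333.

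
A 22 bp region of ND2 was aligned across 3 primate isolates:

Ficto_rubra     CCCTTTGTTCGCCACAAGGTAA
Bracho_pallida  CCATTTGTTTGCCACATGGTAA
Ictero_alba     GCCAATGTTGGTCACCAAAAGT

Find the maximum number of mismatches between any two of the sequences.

13

Pairwise Hamming distances:
  Ficto_rubra vs Bracho_pallida: 3
  Ficto_rubra vs Ictero_alba: 11
  Bracho_pallida vs Ictero_alba: 13
The largest is 13, between Bracho_pallida and Ictero_alba.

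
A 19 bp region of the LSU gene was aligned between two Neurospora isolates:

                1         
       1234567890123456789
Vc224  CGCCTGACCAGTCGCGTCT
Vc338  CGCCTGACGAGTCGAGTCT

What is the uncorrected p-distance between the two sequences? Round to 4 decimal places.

0.1053

The sequences differ at positions 9 (C/G), 15 (C/A).
There are 2 differences over 19 sites, so p = 2/19 = 0.1053.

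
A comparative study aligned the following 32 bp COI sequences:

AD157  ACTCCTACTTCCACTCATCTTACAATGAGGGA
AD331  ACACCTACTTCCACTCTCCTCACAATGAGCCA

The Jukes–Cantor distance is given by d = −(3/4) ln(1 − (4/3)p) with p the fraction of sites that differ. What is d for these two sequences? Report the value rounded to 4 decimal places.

0.2158

Mismatches occur at site 3 (T/A), site 17 (A/T), site 18 (T/C), site 21 (T/C), site 30 (G/C), site 31 (G/C).
p = 6/32 = 0.187500.
d = −0.75 · ln(1 − (4/3)·0.187500) = −0.75 · ln(0.750000) = −0.75 · (-0.287682) = 0.2158.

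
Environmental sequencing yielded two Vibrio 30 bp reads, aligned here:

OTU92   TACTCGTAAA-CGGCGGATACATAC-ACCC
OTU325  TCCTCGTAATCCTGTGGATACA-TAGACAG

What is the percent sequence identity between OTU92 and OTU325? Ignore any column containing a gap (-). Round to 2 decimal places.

Excluding the 3 gap columns leaves 27 comparable sites.
Differing sites — 2:A/C; 10:A/T; 13:G/T; 15:C/T; 24:A/T; 25:C/A; 29:C/A; 30:C/G.
19 of the 27 comparable sites match, so the percent identity is 19/27 × 100 = 70.37%.

70.37%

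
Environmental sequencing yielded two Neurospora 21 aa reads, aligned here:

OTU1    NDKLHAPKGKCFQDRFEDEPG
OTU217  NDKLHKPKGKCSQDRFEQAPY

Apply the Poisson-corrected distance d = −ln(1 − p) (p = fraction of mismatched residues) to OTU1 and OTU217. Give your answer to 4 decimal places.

0.2719

Differing sites — 6:A/K; 12:F/S; 18:D/Q; 19:E/A; 21:G/Y.
p = 5/21 = 0.238095.
d = −ln(1 − 0.238095) = −ln(0.761905) = 0.2719.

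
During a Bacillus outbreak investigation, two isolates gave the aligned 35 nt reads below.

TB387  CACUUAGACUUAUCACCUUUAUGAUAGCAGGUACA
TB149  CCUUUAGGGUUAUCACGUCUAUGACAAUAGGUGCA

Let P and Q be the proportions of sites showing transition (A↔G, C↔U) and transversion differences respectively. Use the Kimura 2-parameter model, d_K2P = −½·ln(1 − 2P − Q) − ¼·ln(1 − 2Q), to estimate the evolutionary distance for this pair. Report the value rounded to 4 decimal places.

0.3795

Differing sites — 2:A/C (Tv); 3:C/U (Ti); 8:A/G (Ti); 9:C/G (Tv); 17:C/G (Tv); 19:U/C (Ti); 25:U/C (Ti); 27:G/A (Ti); 28:C/U (Ti); 33:A/G (Ti).
Of the 10 differences, 7 transitions and 3 transversions over 35 sites: P = 7/35 = 0.200000, Q = 3/35 = 0.085714.
d = −0.5·ln(0.514286) − 0.25·ln(0.828572) = −0.5·(-0.664976) − 0.25·(-0.188052) = 0.3795.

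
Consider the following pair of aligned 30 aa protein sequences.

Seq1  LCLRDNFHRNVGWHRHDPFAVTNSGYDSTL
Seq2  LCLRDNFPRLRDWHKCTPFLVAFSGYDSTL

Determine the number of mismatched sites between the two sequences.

Differing sites — 8:H/P; 10:N/L; 11:V/R; 12:G/D; 15:R/K; 16:H/C; 17:D/T; 20:A/L; 22:T/A; 23:N/F.
That gives 10 mismatches out of 30 aligned sites, so the Hamming distance is 10.

10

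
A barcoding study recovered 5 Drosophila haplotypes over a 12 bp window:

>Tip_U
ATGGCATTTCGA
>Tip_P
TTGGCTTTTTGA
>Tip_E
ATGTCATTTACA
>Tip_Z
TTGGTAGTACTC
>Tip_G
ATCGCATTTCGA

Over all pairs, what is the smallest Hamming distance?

1

Pairwise Hamming distances:
  Tip_U vs Tip_P: 3
  Tip_U vs Tip_E: 3
  Tip_U vs Tip_Z: 6
  Tip_U vs Tip_G: 1
  Tip_P vs Tip_E: 5
  Tip_P vs Tip_Z: 7
  Tip_P vs Tip_G: 4
  Tip_E vs Tip_Z: 8
  Tip_E vs Tip_G: 4
  Tip_Z vs Tip_G: 7
The smallest is 1, between Tip_U and Tip_G.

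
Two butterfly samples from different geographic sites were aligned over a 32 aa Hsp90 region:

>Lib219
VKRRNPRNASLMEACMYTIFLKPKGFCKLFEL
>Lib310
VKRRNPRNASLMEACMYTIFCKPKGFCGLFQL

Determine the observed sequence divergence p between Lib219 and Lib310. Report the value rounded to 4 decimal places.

The sequences differ at positions 21 (L/C), 28 (K/G), 31 (E/Q).
There are 3 differences over 32 sites, so p = 3/32 = 0.0938.

0.0938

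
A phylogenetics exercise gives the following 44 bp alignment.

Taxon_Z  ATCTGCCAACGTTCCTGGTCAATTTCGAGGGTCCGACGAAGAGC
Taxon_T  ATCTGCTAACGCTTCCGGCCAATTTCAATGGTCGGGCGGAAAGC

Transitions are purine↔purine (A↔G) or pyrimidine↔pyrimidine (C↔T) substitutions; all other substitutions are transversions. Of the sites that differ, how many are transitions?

The sequences differ at positions 7 (C/T, transition), 12 (T/C, transition), 14 (C/T, transition), 16 (T/C, transition), 19 (T/C, transition), 27 (G/A, transition), 29 (G/T, transversion), 34 (C/G, transversion), 36 (A/G, transition), 39 (A/G, transition), 41 (G/A, transition).
Of the 11 differences, 9 transitions and 2 transversions, so the answer is 9.

9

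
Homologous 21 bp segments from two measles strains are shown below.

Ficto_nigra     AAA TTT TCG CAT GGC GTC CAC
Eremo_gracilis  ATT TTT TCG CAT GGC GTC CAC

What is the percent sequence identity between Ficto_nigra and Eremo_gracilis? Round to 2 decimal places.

The sequences differ at positions 2 (A/T), 3 (A/T).
19 of the 21 sites match, so the percent identity is 19/21 × 100 = 90.48%.

90.48%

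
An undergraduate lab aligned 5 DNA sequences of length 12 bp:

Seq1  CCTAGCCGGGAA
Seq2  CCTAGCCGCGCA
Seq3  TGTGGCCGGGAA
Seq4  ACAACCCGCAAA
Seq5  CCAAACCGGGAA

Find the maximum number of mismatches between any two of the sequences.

7

Pairwise Hamming distances:
  Seq1 vs Seq2: 2
  Seq1 vs Seq3: 3
  Seq1 vs Seq4: 5
  Seq1 vs Seq5: 2
  Seq2 vs Seq3: 5
  Seq2 vs Seq4: 5
  Seq2 vs Seq5: 4
  Seq3 vs Seq4: 7
  Seq3 vs Seq5: 5
  Seq4 vs Seq5: 4
The largest is 7, between Seq3 and Seq4.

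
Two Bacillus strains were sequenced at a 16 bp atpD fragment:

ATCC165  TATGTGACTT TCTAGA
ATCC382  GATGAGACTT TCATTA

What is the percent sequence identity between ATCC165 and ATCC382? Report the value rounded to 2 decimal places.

68.75%

Mismatches occur at site 1 (T↔G), site 5 (T↔A), site 13 (T↔A), site 14 (A↔T), site 15 (G↔T).
11 of the 16 sites match, so the percent identity is 11/16 × 100 = 68.75%.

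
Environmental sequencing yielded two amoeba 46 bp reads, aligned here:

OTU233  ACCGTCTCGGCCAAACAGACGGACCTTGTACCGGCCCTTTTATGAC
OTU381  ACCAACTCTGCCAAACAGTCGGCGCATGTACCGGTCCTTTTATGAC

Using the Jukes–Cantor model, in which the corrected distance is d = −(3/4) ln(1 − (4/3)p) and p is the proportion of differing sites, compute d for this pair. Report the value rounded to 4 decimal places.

Mismatches occur at site 4 (G/A), site 5 (T/A), site 9 (G/T), site 19 (A/T), site 23 (A/C), site 24 (C/G), site 26 (T/A), site 35 (C/T).
p = 8/46 = 0.173913.
d = −0.75 · ln(1 − (4/3)·0.173913) = −0.75 · ln(0.768116) = −0.75 · (-0.263815) = 0.1979.

0.1979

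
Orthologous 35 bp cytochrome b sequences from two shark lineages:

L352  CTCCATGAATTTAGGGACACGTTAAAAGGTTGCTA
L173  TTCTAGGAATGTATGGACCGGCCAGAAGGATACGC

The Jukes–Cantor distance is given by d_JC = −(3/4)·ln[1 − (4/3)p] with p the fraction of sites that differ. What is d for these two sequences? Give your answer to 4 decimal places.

The sequences differ at positions 1 (C/T), 4 (C/T), 6 (T/G), 11 (T/G), 14 (G/T), 19 (A/C), 20 (C/G), 22 (T/C), 23 (T/C), 25 (A/G), 30 (T/A), 32 (G/A), 34 (T/G), 35 (A/C).
p = 14/35 = 0.400000.
d = −0.75 · ln(1 − (4/3)·0.400000) = −0.75 · ln(0.466667) = −0.75 · (-0.762139) = 0.5716.

0.5716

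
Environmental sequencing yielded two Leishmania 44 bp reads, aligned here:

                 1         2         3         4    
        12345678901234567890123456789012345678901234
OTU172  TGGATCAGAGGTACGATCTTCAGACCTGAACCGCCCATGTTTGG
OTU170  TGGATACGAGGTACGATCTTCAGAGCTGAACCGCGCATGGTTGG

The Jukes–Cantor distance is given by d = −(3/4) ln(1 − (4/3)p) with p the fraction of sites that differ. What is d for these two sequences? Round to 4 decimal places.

Differing sites — 6:C/A; 7:A/C; 25:C/G; 35:C/G; 40:T/G.
p = 5/44 = 0.113636.
d = −0.75 · ln(1 − (4/3)·0.113636) = −0.75 · ln(0.848485) = −0.75 · (-0.164303) = 0.1232.

0.1232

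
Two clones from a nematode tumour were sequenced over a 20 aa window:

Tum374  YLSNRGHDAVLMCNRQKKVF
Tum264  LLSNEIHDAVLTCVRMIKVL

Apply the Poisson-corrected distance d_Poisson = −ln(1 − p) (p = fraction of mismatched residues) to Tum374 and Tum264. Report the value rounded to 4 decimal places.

Mismatches occur at site 1 (Y↔L), site 5 (R↔E), site 6 (G↔I), site 12 (M↔T), site 14 (N↔V), site 16 (Q↔M), site 17 (K↔I), site 20 (F↔L).
p = 8/20 = 0.400000.
d = −ln(1 − 0.400000) = −ln(0.600000) = 0.5108.

0.5108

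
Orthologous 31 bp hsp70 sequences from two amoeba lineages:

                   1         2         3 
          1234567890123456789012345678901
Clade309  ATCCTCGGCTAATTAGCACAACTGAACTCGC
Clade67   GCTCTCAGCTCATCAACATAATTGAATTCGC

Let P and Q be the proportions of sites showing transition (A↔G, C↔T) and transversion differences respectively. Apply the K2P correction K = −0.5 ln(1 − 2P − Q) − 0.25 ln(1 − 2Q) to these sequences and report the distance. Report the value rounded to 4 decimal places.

Mismatches occur at site 1 (A/G, transition), site 2 (T/C, transition), site 3 (C/T, transition), site 7 (G/A, transition), site 11 (A/C, transversion), site 14 (T/C, transition), site 16 (G/A, transition), site 19 (C/T, transition), site 22 (C/T, transition), site 27 (C/T, transition).
Of the 10 differences, 9 transitions and 1 transversion over 31 sites: P = 9/31 = 0.290323, Q = 1/31 = 0.032258.
d = −0.5·ln(0.387096) − 0.25·ln(0.935484) = −0.5·(-0.949083) − 0.25·(-0.066691) = 0.4912.

0.4912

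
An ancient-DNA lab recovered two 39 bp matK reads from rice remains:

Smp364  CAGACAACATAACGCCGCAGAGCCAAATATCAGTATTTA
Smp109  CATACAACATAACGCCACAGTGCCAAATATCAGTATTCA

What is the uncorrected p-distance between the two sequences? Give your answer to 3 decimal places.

0.103

Mismatches occur at site 3 (G↔T), site 17 (G↔A), site 21 (A↔T), site 38 (T↔C).
There are 4 differences over 39 sites, so p = 4/39 = 0.103.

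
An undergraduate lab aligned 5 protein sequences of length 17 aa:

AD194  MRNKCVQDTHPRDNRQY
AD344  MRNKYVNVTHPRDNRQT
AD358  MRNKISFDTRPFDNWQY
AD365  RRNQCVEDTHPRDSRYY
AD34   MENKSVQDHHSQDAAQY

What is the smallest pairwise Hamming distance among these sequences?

Pairwise Hamming distances:
  AD194 vs AD344: 4
  AD194 vs AD358: 6
  AD194 vs AD365: 5
  AD194 vs AD34: 7
  AD344 vs AD358: 8
  AD344 vs AD365: 8
  AD344 vs AD34: 10
  AD358 vs AD365: 10
  AD358 vs AD34: 10
  AD365 vs AD34: 11
The smallest is 4, between AD194 and AD344.

4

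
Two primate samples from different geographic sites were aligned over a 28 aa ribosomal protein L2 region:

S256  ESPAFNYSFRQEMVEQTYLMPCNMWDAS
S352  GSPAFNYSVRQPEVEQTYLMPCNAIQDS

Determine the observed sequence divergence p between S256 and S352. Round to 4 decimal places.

Mismatches occur at site 1 (E/G), site 9 (F/V), site 12 (E/P), site 13 (M/E), site 24 (M/A), site 25 (W/I), site 26 (D/Q), site 27 (A/D).
There are 8 differences over 28 sites, so p = 8/28 = 0.2857.

0.2857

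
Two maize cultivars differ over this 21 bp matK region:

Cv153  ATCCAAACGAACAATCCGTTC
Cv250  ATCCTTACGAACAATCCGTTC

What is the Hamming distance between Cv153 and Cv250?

Differing sites — 5:A/T; 6:A/T.
That gives 2 mismatches out of 21 aligned sites, so the Hamming distance is 2.

2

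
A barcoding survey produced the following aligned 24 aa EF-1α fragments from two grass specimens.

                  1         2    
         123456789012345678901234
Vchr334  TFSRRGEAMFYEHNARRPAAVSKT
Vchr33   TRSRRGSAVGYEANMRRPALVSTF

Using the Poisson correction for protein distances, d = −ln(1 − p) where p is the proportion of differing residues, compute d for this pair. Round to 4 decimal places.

0.4700

The sequences differ at positions 2 (F/R), 7 (E/S), 9 (M/V), 10 (F/G), 13 (H/A), 15 (A/M), 20 (A/L), 23 (K/T), 24 (T/F).
p = 9/24 = 0.375000.
d = −ln(1 − 0.375000) = −ln(0.625000) = 0.4700.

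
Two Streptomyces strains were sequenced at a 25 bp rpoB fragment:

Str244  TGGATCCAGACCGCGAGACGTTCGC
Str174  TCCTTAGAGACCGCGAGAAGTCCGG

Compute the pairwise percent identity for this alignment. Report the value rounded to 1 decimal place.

68.0%

Mismatches occur at site 2 (G↔C), site 3 (G↔C), site 4 (A↔T), site 6 (C↔A), site 7 (C↔G), site 19 (C↔A), site 22 (T↔C), site 25 (C↔G).
17 of the 25 sites match, so the percent identity is 17/25 × 100 = 68.0%.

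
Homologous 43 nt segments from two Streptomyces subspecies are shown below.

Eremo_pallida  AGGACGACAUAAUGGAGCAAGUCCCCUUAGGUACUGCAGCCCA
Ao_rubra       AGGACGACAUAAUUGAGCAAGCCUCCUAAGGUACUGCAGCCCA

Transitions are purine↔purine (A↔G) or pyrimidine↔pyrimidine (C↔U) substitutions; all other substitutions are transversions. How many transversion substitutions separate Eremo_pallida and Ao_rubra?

Differing sites — 14:G/U (Tv); 22:U/C (Ti); 24:C/U (Ti); 28:U/A (Tv).
Of the 4 differences, 2 transitions and 2 transversions, so the answer is 2.

2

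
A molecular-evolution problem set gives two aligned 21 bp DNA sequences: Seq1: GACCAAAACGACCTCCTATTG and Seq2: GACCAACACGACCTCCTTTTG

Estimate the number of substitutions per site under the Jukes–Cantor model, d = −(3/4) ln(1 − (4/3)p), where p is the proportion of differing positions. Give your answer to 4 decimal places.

Mismatches occur at site 7 (A→C), site 18 (A→T).
p = 2/21 = 0.095238.
d = −0.75 · ln(1 − (4/3)·0.095238) = −0.75 · ln(0.873016) = −0.75 · (-0.135801) = 0.1019.

0.1019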